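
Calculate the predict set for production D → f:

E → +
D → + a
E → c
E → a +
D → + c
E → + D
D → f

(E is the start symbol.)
PREDICT(D → f) = (FIRST(RHS) \ {ε}) ∪ (FOLLOW(D) if ε ∈ FIRST(RHS), i.e. RHS ⇒* ε)
FIRST(f) = { 'f' }
ε ∉ FIRST(f), so FOLLOW(D) is not added.
PREDICT(D → f) = { 'f' }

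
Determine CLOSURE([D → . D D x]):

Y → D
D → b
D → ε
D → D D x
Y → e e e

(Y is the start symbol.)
To compute CLOSURE, for each item [A → α.Bβ] where B is a non-terminal, add [B → .γ] for all productions B → γ; repeat for the newly added items until nothing changes.

Start with: [D → . D D x]
  [D → . D D x] has the dot before D: add [D → . b], [D → .]
No further items can be added.

CLOSURE = { [D → . D D x], [D → . b], [D → .] }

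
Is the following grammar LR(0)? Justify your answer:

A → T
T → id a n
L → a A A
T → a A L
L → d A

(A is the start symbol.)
A grammar is LR(0) if no state in the canonical LR(0) collection has:
  - both a shift item (dot before a terminal) and a complete item (shift-reduce conflict), or
  - two or more complete items (reduce-reduce conflict; the accept item [A' → A .] counts as a complete item here).

Augment with A' → A and build the canonical LR(0) collection (I0 = CLOSURE({[A' → . A]}), then GOTO on every symbol after a dot until no new states appear). It has 14 states:
  I0: { [A → . T], [A' → . A], [T → . a A L], [T → . id a n] }  — shift
  I1: { [A' → A .] }  — accept
  I2: { [A → T .] }  — reduce
  I3: { [A → . T], [T → . a A L], [T → . id a n], [T → a . A L] }  — shift
  I4: { [T → id . a n] }  — shift
  I5: { [T → id a . n] }  — shift
  I6: { [T → id a n .] }  — reduce
  I7: { [L → . a A A], [L → . d A], [T → a A . L] }  — shift
  I8: { [T → a A L .] }  — reduce
  I9: { [A → . T], [L → a . A A], [T → . a A L], [T → . id a n] }  — shift
  I10: { [A → . T], [L → d . A], [T → . a A L], [T → . id a n] }  — shift
  I11: { [L → d A .] }  — reduce
  I12: { [A → . T], [L → a A . A], [T → . a A L], [T → . id a n] }  — shift
  I13: { [L → a A A .] }  — reduce

Every state is either a pure shift/goto state or contains exactly one complete item and nothing to shift — no conflicts. The grammar is LR(0).

Answer: Yes, the grammar is LR(0)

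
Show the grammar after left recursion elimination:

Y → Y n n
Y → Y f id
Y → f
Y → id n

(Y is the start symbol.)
Y is directly left-recursive. The standard transformation for
  A → A α₁ | ... | A α_m | β₁ | ... | β_n
is
  A  → β₁ A' | ... | β_n A'
  A' → α₁ A' | ... | α_m A' | ε

Y → f becomes Y → f Y'
Y → id n becomes Y → id n Y'
Y → Y n n becomes Y' → n n Y'
Y → Y f id becomes Y' → f id Y'
Add Y' → ε

Resulting grammar:
Y → f Y'
Y → id n Y'
Y' → n n Y'
Y' → f id Y'
Y' → ε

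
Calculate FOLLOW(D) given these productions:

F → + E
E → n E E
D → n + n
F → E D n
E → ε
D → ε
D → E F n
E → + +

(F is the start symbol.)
To compute FOLLOW(D), find every occurrence of D on a right-hand side N → α D β: add FIRST(β) \ {ε}, and if β is empty or nullable also add FOLLOW(N). Iterate to a fixed point.

In F → E D n: D is followed by n, add FIRST(n) \ {ε} = { 'n' }

Taking the union: FOLLOW(D) = { 'n' }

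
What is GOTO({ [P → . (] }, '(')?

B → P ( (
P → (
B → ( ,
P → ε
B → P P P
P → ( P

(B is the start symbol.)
GOTO(I, '(') = CLOSURE({ [A → αX.β] : [A → α.Xβ] ∈ I, X = '(' })

Items with dot before '(', with the dot advanced:
  [P → . (] → [P → ( .]
Closure adds nothing (no advanced item has the dot before a non-terminal).

GOTO = { [P → ( .] }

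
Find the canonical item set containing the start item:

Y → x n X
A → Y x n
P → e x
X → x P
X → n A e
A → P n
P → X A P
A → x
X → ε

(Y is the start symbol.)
{ [Y → . x n X], [Y' → . Y] }

First, augment the grammar with Y' → Y
I₀ = CLOSURE({ [Y' → . Y] }):
  [Y' → . Y] has the dot before Y: add [Y → . x n X]
No further items can be added.

I₀ = { [Y → . x n X], [Y' → . Y] }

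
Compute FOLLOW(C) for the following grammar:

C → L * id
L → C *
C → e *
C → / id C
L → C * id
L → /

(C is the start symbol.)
{ $, '*' }

C is the start symbol, so $ ∈ FOLLOW(C).
In L → C *: C is followed by '*', add FIRST('*') \ {ε} = { '*' }
In C → / id C: C is at the end; this adds FOLLOW(C) to itself — nothing new
In L → C * id: C is followed by '*' id, add FIRST('*' id) \ {ε} = { '*' }

Taking the union: FOLLOW(C) = { $, '*' }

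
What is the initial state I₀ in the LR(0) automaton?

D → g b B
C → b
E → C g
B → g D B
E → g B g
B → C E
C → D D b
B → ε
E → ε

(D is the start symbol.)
First, augment the grammar with D' → D
I₀ = CLOSURE({ [D' → . D] }):
  [D' → . D] has the dot before D: add [D → . g b B]
No further items can be added.

I₀ = { [D → . g b B], [D' → . D] }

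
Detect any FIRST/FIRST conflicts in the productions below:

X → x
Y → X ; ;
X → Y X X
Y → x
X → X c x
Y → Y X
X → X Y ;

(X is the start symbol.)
Yes. X → x / X → Y X X on { 'x' }; X → x / X → X c x on { 'x' }; X → x / X → X Y ';' on { 'x' }; X → Y X X / X → X c x on { 'x' }; X → Y X X / X → X Y ';' on { 'x' }; X → X c x / X → X Y ';' on { 'x' }; Y → X ';' ';' / Y → x on { 'x' }; Y → X ';' ';' / Y → Y X on { 'x' }; Y → x / Y → Y X on { 'x' }

A FIRST/FIRST conflict occurs when two productions N → α and N → β for the same non-terminal have FIRST(α) ∩ FIRST(β) ≠ ∅ (with ε ∈ FIRST of a nullable right-hand side, so two nullable alternatives also conflict).

FIRST sets of the non-terminals at (or reachable through a nullable prefix from) the front of some alternative:
  FIRST(Y) = { 'x' }
  FIRST(X) = { 'x' }

Productions for X:
  X → x: FIRST = { 'x' }
  X → Y X X: FIRST = { 'x' }
  X → X c x: FIRST = { 'x' }
  X → X Y ;: FIRST = { 'x' }
Productions for Y:
  Y → X ; ;: FIRST = { 'x' }
  Y → x: FIRST = { 'x' }
  Y → Y X: FIRST = { 'x' }

Conflict for X: X → x and X → Y X X
  Overlap: { 'x' }
Conflict for X: X → x and X → X c x
  Overlap: { 'x' }
Conflict for X: X → x and X → X Y ;
  Overlap: { 'x' }
Conflict for X: X → Y X X and X → X c x
  Overlap: { 'x' }
Conflict for X: X → Y X X and X → X Y ;
  Overlap: { 'x' }
Conflict for X: X → X c x and X → X Y ;
  Overlap: { 'x' }
Conflict for Y: Y → X ; ; and Y → x
  Overlap: { 'x' }
Conflict for Y: Y → X ; ; and Y → Y X
  Overlap: { 'x' }
Conflict for Y: Y → x and Y → Y X
  Overlap: { 'x' }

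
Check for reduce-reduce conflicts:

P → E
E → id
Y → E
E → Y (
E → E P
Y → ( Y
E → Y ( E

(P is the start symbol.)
Augment with P' → P and build the canonical LR(0) collection (I0 = CLOSURE({[P' → . P]}), then GOTO on every symbol after a dot until no new states appear). It has 11 states:
  I0: { [E → . E P], [E → . Y ( E], [E → . Y (], [E → . id], [P → . E], [P' → . P], [Y → . ( Y], [Y → . E] }  — shift
  I1: { [E → . E P], [E → . Y ( E], [E → . Y (], [E → . id], [Y → ( . Y], [Y → . ( Y], [Y → . E] }  — shift
  I2: { [E → . E P], [E → . Y ( E], [E → . Y (], [E → . id], [E → E . P], [P → . E], [P → E .], [Y → . ( Y], [Y → . E], [Y → E .] }  — shift, 2 reduces
  I3: { [P' → P .] }  — accept
  I4: { [E → Y . ( E], [E → Y . (] }  — shift
  I5: { [E → id .] }  — reduce
  I6: { [E → . E P], [E → . Y ( E], [E → . Y (], [E → . id], [E → Y ( . E], [E → Y ( .], [Y → . ( Y], [Y → . E] }  — shift, reduce
  I7: { [E → . E P], [E → . Y ( E], [E → . Y (], [E → . id], [E → E . P], [E → Y ( E .], [P → . E], [Y → . ( Y], [Y → . E], [Y → E .] }  — shift, 2 reduces
  I8: { [E → E P .] }  — reduce
  I9: { [E → . E P], [E → . Y ( E], [E → . Y (], [E → . id], [E → E . P], [P → . E], [Y → . ( Y], [Y → . E], [Y → E .] }  — shift, reduce
  I10: { [E → Y . ( E], [E → Y . (], [Y → ( Y .] }  — shift, reduce

I2 contains complete items [P → E .], [Y → E .] — reduce-reduce conflict.
I7 contains complete items [E → Y ( E .], [Y → E .] — reduce-reduce conflict.

Answer: Yes — I2: [P → E .] vs [Y → E .]; I7: [E → Y ( E .] vs [Y → E .]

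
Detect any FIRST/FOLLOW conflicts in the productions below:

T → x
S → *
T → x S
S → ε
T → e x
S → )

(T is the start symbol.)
A FIRST/FOLLOW conflict occurs when a non-terminal N has a nullable alternative N → β (β ⇒* ε) and another alternative N → α with FIRST(α) ∩ FOLLOW(N) ≠ ∅: on such a lookahead the parser cannot decide between expanding α and letting N vanish via β.

Nullable non-terminals: S.

S: nullable alternative(s) S → ε; FOLLOW(S) = { $ }
  S → *: FIRST \ {ε} = { '*' } — disjoint from FOLLOW(S)
  S → ε: FIRST \ {ε} = { } — this is the only nullable alternative, skip
  S → ): FIRST \ {ε} = { ')' } — disjoint from FOLLOW(S)

T has no nullable alternative, so no FIRST/FOLLOW check is needed there.

No FIRST/FOLLOW conflicts found.

Answer: No FIRST/FOLLOW conflicts.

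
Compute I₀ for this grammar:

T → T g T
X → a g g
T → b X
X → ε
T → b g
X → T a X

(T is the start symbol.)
First, augment the grammar with T' → T
I₀ = CLOSURE({ [T' → . T] }):
  [T' → . T] has the dot before T: add [T → . T g T], [T → . b X], [T → . b g]
No further items can be added.

I₀ = { [T → . T g T], [T → . b X], [T → . b g], [T' → . T] }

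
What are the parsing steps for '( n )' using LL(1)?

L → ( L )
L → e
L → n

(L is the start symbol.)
LL(1) parsing maintains a stack (initially the start symbol over $) and the input. At each step: if the stack top is a terminal, match it against the current input token; if it is a non-terminal N, replace it with the RHS of M[N, lookahead] (the unique production whose predict set contains the lookahead).

Stack is shown with the top on the left.

Stack    Input    Action
------------------------
L $      ( n ) $  output L → ( L )
( L ) $  ( n ) $  match '('
L ) $    n ) $    output L → n
n ) $    n ) $    match 'n'
) $      ) $      match ')'
$        $        accept

The string is accepted.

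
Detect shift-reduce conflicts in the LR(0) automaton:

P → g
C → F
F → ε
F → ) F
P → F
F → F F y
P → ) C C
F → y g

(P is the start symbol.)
A shift-reduce conflict occurs when an LR(0) state has both:
  - a complete (reduce) item [A → α .] (dot at the end), and
  - a shift item [B → β . c γ] (dot before a terminal).

Augment with P' → P and build the canonical LR(0) collection (I0 = CLOSURE({[P' → . P]}), then GOTO on every symbol after a dot until no new states appear). It has 15 states:
  I0: { [F → . ) F], [F → . F F y], [F → . y g], [F → .], [P → . ) C C], [P → . F], [P → . g], [P' → . P] }  — shift, reduce
  I1: { [C → . F], [F → ) . F], [F → . ) F], [F → . F F y], [F → . y g], [F → .], [P → ) . C C] }  — shift, reduce
  I2: { [F → . ) F], [F → . F F y], [F → . y g], [F → .], [F → F . F y], [P → F .] }  — shift, 2 reduces
  I3: { [P' → P .] }  — accept
  I4: { [P → g .] }  — reduce
  I5: { [F → y . g] }  — shift
  I6: { [F → y g .] }  — reduce
  I7: { [F → ) . F], [F → . ) F], [F → . F F y], [F → . y g], [F → .] }  — shift, reduce
  I8: { [F → . ) F], [F → . F F y], [F → . y g], [F → .], [F → F . F y], [F → F F . y] }  — shift, reduce
  I9: { [F → F F y .], [F → y . g] }  — shift, reduce
  I10: { [F → ) F .], [F → . ) F], [F → . F F y], [F → . y g], [F → .], [F → F . F y] }  — shift, 2 reduces
  I11: { [C → . F], [F → . ) F], [F → . F F y], [F → . y g], [F → .], [P → ) C . C] }  — shift, reduce
  I12: { [C → F .], [F → ) F .], [F → . ) F], [F → . F F y], [F → . y g], [F → .], [F → F . F y] }  — shift, 3 reduces
  I13: { [P → ) C C .] }  — reduce
  I14: { [C → F .], [F → . ) F], [F → . F F y], [F → . y g], [F → .], [F → F . F y] }  — shift, 2 reduces

I0 contains reduce item [F → .] and shift items [F → . ) F], [F → . y g], [P → . ) C C], [P → . g] — shift-reduce conflict.
I1 contains reduce item [F → .] and shift items [F → . ) F], [F → . y g] — shift-reduce conflict.
I2 contains reduce items [F → .], [P → F .] and shift items [F → . ) F], [F → . y g] — shift-reduce conflict.
I7 contains reduce item [F → .] and shift items [F → . ) F], [F → . y g] — shift-reduce conflict.
I8 contains reduce item [F → .] and shift items [F → . ) F], [F → F F . y], [F → . y g] — shift-reduce conflict.
I9 contains reduce item [F → F F y .] and shift item [F → y . g] — shift-reduce conflict.
I10 contains reduce items [F → .], [F → ) F .] and shift items [F → . ) F], [F → . y g] — shift-reduce conflict.
I11 contains reduce item [F → .] and shift items [F → . ) F], [F → . y g] — shift-reduce conflict.
I12 contains reduce items [C → F .], [F → .], [F → ) F .] and shift items [F → . ) F], [F → . y g] — shift-reduce conflict.
I14 contains reduce items [C → F .], [F → .] and shift items [F → . ) F], [F → . y g] — shift-reduce conflict.

Answer: Yes — I0: [F → .] vs [F → . ) F]; I1: [F → .] vs [F → . ) F]; I2: [F → .] vs [F → . ) F]; I7: [F → .] vs [F → . ) F]; I8: [F → .] vs [F → . ) F]; I9: [F → F F y .] vs [F → y . g]; I10: [F → .] vs [F → . ) F]; I11: [F → .] vs [F → . ) F]; I12: [C → F .] vs [F → . ) F]; I14: [C → F .] vs [F → . ) F]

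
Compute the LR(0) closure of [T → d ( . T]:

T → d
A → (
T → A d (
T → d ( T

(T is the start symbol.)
To compute CLOSURE, for each item [A → α.Bβ] where B is a non-terminal, add [B → .γ] for all productions B → γ; repeat for the newly added items until nothing changes.

Start with: [T → d ( . T]
  [T → d ( . T] has the dot before T: add [T → . d], [T → . A d (], [T → . d ( T]
  [T → . A d (] has the dot before A: add [A → . (]
No further items can be added.

CLOSURE = { [A → . (], [T → . A d (], [T → . d ( T], [T → . d], [T → d ( . T] }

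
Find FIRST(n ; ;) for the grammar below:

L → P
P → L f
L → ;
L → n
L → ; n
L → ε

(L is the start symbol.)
{ 'n' }

To compute FIRST(n ; ;), process the symbols left to right:
Symbol n is a terminal. Add 'n' and stop.
FIRST(n ; ;) = { 'n' }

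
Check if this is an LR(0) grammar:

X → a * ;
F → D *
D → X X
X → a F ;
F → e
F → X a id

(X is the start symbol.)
Yes, the grammar is LR(0)

A grammar is LR(0) if no state in the canonical LR(0) collection has:
  - both a shift item (dot before a terminal) and a complete item (shift-reduce conflict), or
  - two or more complete items (reduce-reduce conflict; the accept item [X' → X .] counts as a complete item here).

Augment with X' → X and build the canonical LR(0) collection (I0 = CLOSURE({[X' → . X]}), then GOTO on every symbol after a dot until no new states appear). It has 14 states:
  I0: { [X → . a * ;], [X → . a F ;], [X' → . X] }  — shift
  I1: { [X' → X .] }  — accept
  I2: { [D → . X X], [F → . D *], [F → . X a id], [F → . e], [X → . a * ;], [X → . a F ;], [X → a . * ;], [X → a . F ;] }  — shift
  I3: { [X → a * . ;] }  — shift
  I4: { [F → D . *] }  — shift
  I5: { [X → a F . ;] }  — shift
  I6: { [D → X . X], [F → X . a id], [X → . a * ;], [X → . a F ;] }  — shift
  I7: { [F → e .] }  — reduce
  I8: { [D → X X .] }  — reduce
  I9: { [D → . X X], [F → . D *], [F → . X a id], [F → . e], [F → X a . id], [X → . a * ;], [X → . a F ;], [X → a . * ;], [X → a . F ;] }  — shift
  I10: { [F → X a id .] }  — reduce
  I11: { [X → a F ; .] }  — reduce
  I12: { [F → D * .] }  — reduce
  I13: { [X → a * ; .] }  — reduce

Every state is either a pure shift/goto state or contains exactly one complete item and nothing to shift — no conflicts. The grammar is LR(0).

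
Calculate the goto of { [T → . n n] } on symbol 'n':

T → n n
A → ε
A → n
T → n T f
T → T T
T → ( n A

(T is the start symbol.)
{ [T → n . n] }

GOTO(I, 'n') = CLOSURE({ [A → αX.β] : [A → α.Xβ] ∈ I, X = 'n' })

Items with dot before 'n', with the dot advanced:
  [T → . n n] → [T → n . n]
Closure adds nothing (no advanced item has the dot before a non-terminal).

GOTO = { [T → n . n] }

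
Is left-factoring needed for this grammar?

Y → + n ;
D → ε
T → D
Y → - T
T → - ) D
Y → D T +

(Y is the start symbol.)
Left-factoring is needed when two productions for the same non-terminal
share a common prefix on the right-hand side.

Productions for Y:
  Y → + n ;
  Y → - T
  Y → D T +
Productions for T:
  T → D
  T → - ) D

No common prefixes found.

Answer: No, left-factoring is not needed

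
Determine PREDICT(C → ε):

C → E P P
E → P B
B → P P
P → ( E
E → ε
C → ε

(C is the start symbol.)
PREDICT(C → ε) = (FIRST(RHS) \ {ε}) ∪ (FOLLOW(C) if ε ∈ FIRST(RHS), i.e. RHS ⇒* ε)
The right-hand side is ε (FIRST(ε) = { ε }), so the predict set is FOLLOW(C) = { $ }
PREDICT(C → ε) = { $ }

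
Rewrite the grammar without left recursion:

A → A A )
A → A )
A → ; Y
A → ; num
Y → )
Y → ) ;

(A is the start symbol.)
A → ; Y A'
A → ; num A'
A' → A ) A'
A' → ) A'
A' → ε
Y → )
Y → ) ;

A is directly left-recursive. The standard transformation for
  A → A α₁ | ... | A α_m | β₁ | ... | β_n
is
  A  → β₁ A' | ... | β_n A'
  A' → α₁ A' | ... | α_m A' | ε

A → ; Y becomes A → ; Y A'
A → ; num becomes A → ; num A'
A → A A ) becomes A' → A ) A'
A → A ) becomes A' → ) A'
Add A' → ε

Productions for other non-terminals are unchanged:
  Y → )
  Y → ) ;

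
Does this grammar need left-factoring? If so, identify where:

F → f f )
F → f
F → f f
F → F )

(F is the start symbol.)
Yes, F has productions with common prefix 'f'

Left-factoring is needed when two productions for the same non-terminal
share a common prefix on the right-hand side.

Productions for F:
  F → f f )
  F → f
  F → f f
  F → F )

Found common prefix 'f' in productions for F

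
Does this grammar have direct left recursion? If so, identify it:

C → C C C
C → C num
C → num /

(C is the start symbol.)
Yes, C is left-recursive

Direct left recursion occurs when N → N α for some non-terminal N (the right-hand side begins with the left-hand side itself).

C → C C C: LEFT RECURSIVE (starts with C)
C → C num: LEFT RECURSIVE (starts with C)
C → num /: starts with num

The grammar has direct left recursion on: C.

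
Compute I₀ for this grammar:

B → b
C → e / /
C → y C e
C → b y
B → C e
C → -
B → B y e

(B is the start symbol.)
First, augment the grammar with B' → B
I₀ = CLOSURE({ [B' → . B] }):
  [B' → . B] has the dot before B: add [B → . b], [B → . C e], [B → . B y e]
  [B → . C e] has the dot before C: add [C → . e / /], [C → . y C e], [C → . b y], [C → . -]
No further items can be added.

I₀ = { [B → . B y e], [B → . C e], [B → . b], [B' → . B], [C → . -], [C → . b y], [C → . e / /], [C → . y C e] }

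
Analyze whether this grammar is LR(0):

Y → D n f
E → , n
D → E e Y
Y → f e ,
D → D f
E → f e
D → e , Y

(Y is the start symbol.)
No. Shift-reduce conflict between [E → f e .] and [Y → f e . ,]

A grammar is LR(0) if no state in the canonical LR(0) collection has:
  - both a shift item (dot before a terminal) and a complete item (shift-reduce conflict), or
  - two or more complete items (reduce-reduce conflict; the accept item [Y' → Y .] counts as a complete item here).

Augment with Y' → Y and build the canonical LR(0) collection (I0 = CLOSURE({[Y' → . Y]}), then GOTO on every symbol after a dot until no new states appear). It has 17 states:
  I0: { [D → . D f], [D → . E e Y], [D → . e , Y], [E → . , n], [E → . f e], [Y → . D n f], [Y → . f e ,], [Y' → . Y] }  — shift
  I1: { [E → , . n] }  — shift
  I2: { [D → D . f], [Y → D . n f] }  — shift
  I3: { [D → E . e Y] }  — shift
  I4: { [Y' → Y .] }  — accept
  I5: { [D → e . , Y] }  — shift
  I6: { [E → f . e], [Y → f . e ,] }  — shift
  I7: { [E → f e .], [Y → f e . ,] }  — shift, reduce
  I8: { [Y → f e , .] }  — reduce
  I9: { [D → . D f], [D → . E e Y], [D → . e , Y], [D → e , . Y], [E → . , n], [E → . f e], [Y → . D n f], [Y → . f e ,] }  — shift
  I10: { [D → e , Y .] }  — reduce
  I11: { [D → . D f], [D → . E e Y], [D → . e , Y], [D → E e . Y], [E → . , n], [E → . f e], [Y → . D n f], [Y → . f e ,] }  — shift
  I12: { [D → E e Y .] }  — reduce
  I13: { [D → D f .] }  — reduce
  I14: { [Y → D n . f] }  — shift
  I15: { [Y → D n f .] }  — reduce
  I16: { [E → , n .] }  — reduce

Conflict in state I7:
  Shift-reduce conflict between [E → f e .] and [Y → f e . ,]
So the grammar is NOT LR(0).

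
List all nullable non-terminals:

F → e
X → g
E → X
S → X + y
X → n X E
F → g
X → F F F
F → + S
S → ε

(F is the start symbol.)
ε-productions: S → ε
So S is immediately nullable.
No further non-terminal can be added: every production for the remaining non-terminals contains a terminal or a non-nullable non-terminal.
Nullable = { 'S' }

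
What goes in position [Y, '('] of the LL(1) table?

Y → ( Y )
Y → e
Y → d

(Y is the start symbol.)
Y → ( Y )

To find M[Y, '('], we find productions for Y where '(' is in the predict set (PREDICT(N → α) = (FIRST(α) \ {ε}) ∪ (FOLLOW(N) if α ⇒* ε)).

Y → ( Y ): PREDICT = { '(' }
  '(' is in predict set, so this production goes in M[Y, '(']
Y → e: PREDICT = { 'e' }
Y → d: PREDICT = { 'd' }

M[Y, '('] = Y → ( Y )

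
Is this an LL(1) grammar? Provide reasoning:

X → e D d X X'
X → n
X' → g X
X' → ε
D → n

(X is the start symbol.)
A grammar is LL(1) if for each non-terminal N with multiple productions, the predict sets of those productions are pairwise disjoint, where PREDICT(N → α) = (FIRST(α) \ {ε}) ∪ (FOLLOW(N) if α ⇒* ε).

Relevant sets:
  FOLLOW(X') = { $, 'g' }

For X:
  PREDICT(X → e D d X X') = { 'e' }
  PREDICT(X → n) = { 'n' }
For X':
  PREDICT(X' → g X) = { 'g' }
  PREDICT(X' → ε) = { $, 'g' }
D has a single production, so nothing to check there.

Conflict found: Predict set conflict for X': { 'g' }
The grammar is NOT LL(1).

Answer: No. Predict set conflict for X': { 'g' }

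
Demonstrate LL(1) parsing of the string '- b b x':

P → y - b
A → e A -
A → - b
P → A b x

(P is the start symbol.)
LL(1) parsing maintains a stack (initially the start symbol over $) and the input. At each step: if the stack top is a terminal, match it against the current input token; if it is a non-terminal N, replace it with the RHS of M[N, lookahead] (the unique production whose predict set contains the lookahead).

Stack is shown with the top on the left.

Stack      Input      Action
----------------------------
P $        - b b x $  output P → A b x
A b x $    - b b x $  output A → - b
- b b x $  - b b x $  match '-'
b b x $    b b x $    match 'b'
b x $      b x $      match 'b'
x $        x $        match 'x'
$          $          accept

The string is accepted.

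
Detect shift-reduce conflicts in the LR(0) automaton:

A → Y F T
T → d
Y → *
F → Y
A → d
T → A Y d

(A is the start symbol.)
No shift-reduce conflicts

A shift-reduce conflict occurs when an LR(0) state has both:
  - a complete (reduce) item [A → α .] (dot at the end), and
  - a shift item [B → β . c γ] (dot before a terminal).

Augment with A' → A and build the canonical LR(0) collection (I0 = CLOSURE({[A' → . A]}), then GOTO on every symbol after a dot until no new states appear). It has 12 states:
  I0: { [A → . Y F T], [A → . d], [A' → . A], [Y → . *] }  — shift
  I1: { [Y → * .] }  — reduce
  I2: { [A' → A .] }  — accept
  I3: { [A → Y . F T], [F → . Y], [Y → . *] }  — shift
  I4: { [A → d .] }  — reduce
  I5: { [A → . Y F T], [A → . d], [A → Y F . T], [T → . A Y d], [T → . d], [Y → . *] }  — shift
  I6: { [F → Y .] }  — reduce
  I7: { [T → A . Y d], [Y → . *] }  — shift
  I8: { [A → Y F T .] }  — reduce
  I9: { [A → d .], [T → d .] }  — 2 reduces
  I10: { [T → A Y . d] }  — shift
  I11: { [T → A Y d .] }  — reduce

No state contains both a complete item and a shift item.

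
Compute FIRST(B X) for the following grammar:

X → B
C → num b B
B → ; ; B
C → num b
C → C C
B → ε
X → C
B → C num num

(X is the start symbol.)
FIRST sets of the non-terminals involved (from the grammar, by fixed-point iteration):
  FIRST(B) = { ';', 'num', ε }
  FIRST(X) = { ';', 'num', ε }

To compute FIRST(B X), process the symbols left to right:
Symbol B is a non-terminal. Add FIRST(B) \ {ε} = { ';', 'num' }
B is nullable (ε ∈ FIRST(B)), continue to the next symbol.
Symbol X is a non-terminal. Add FIRST(X) \ {ε} = { ';', 'num' }
X is nullable (ε ∈ FIRST(X)), continue to the next symbol.
All symbols are nullable, so ε is in the result.
FIRST(B X) = { ';', 'num', ε }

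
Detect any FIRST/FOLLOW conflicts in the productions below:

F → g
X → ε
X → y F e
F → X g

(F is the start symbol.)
No FIRST/FOLLOW conflicts.

Nullable non-terminals: X.

X: nullable alternative(s) X → ε; FOLLOW(X) = { 'g' }
  X → ε: FIRST \ {ε} = { } — this is the only nullable alternative, skip
  X → y F e: FIRST \ {ε} = { 'y' } — disjoint from FOLLOW(X)

F has no nullable alternative, so no FIRST/FOLLOW check is needed there.

No FIRST/FOLLOW conflicts found.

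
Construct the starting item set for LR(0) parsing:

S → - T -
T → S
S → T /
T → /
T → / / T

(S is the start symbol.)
First, augment the grammar with S' → S
I₀ = CLOSURE({ [S' → . S] }):
  [S' → . S] has the dot before S: add [S → . - T -], [S → . T /]
  [S → . T /] has the dot before T: add [T → . S], [T → . /], [T → . / / T]
No further items can be added.

I₀ = { [S → . - T -], [S → . T /], [S' → . S], [T → . / / T], [T → . /], [T → . S] }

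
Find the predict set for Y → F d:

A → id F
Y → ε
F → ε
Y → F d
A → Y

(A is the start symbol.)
{ 'd' }

PREDICT(Y → F d) = (FIRST(RHS) \ {ε}) ∪ (FOLLOW(Y) if ε ∈ FIRST(RHS), i.e. RHS ⇒* ε)
FIRST(F) = { ε }
FIRST(F d) = { 'd' }
ε ∉ FIRST(F d), so FOLLOW(Y) is not added.
PREDICT(Y → F d) = { 'd' }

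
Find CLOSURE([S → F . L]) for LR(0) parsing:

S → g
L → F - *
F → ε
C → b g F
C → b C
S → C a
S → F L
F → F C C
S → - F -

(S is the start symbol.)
{ [F → . F C C], [F → .], [L → . F - *], [S → F . L] }

To compute CLOSURE, for each item [A → α.Bβ] where B is a non-terminal, add [B → .γ] for all productions B → γ; repeat for the newly added items until nothing changes.

Start with: [S → F . L]
  [S → F . L] has the dot before L: add [L → . F - *]
  [L → . F - *] has the dot before F: add [F → .], [F → . F C C]
No further items can be added.

CLOSURE = { [F → . F C C], [F → .], [L → . F - *], [S → F . L] }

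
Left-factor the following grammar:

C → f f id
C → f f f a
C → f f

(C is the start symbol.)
C → f f C'
C' → id
C' → f a
C' → ε

Left-factoring transforms A → αβ₁ | αβ₂ into A → αA' and A' → β₁ | β₂
(α is the longest common prefix among the alternatives). Repeat until
no nonterminal has two alternatives with a common prefix.

Round 1: C has alternatives sharing prefix 'f f'. Introduce C': C → f f C'
  Add: C' → id
  Add: C' → f a
  Add: C' → ε

No remaining common prefixes — done.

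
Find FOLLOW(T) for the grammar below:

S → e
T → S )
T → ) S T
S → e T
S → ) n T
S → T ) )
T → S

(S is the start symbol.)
In T → ) S T: T is at the end; this adds FOLLOW(T) to itself — nothing new
In S → e T: T is at the end, add FOLLOW(S)
In S → ) n T: T is at the end, add FOLLOW(S)
In S → T ) ): T is followed by ')' ')', add FIRST(')' ')') \ {ε} = { ')' }

The FOLLOW sets referred to above (computed the same way, to a fixed point):
  FOLLOW(S) = { $, ')', 'e' }

Taking the union: FOLLOW(T) = { $, ')', 'e' }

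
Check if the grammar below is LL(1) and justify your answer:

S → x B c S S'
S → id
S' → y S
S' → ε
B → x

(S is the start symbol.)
A grammar is LL(1) if for each non-terminal N with multiple productions, the predict sets of those productions are pairwise disjoint, where PREDICT(N → α) = (FIRST(α) \ {ε}) ∪ (FOLLOW(N) if α ⇒* ε).

Relevant sets:
  FOLLOW(S') = { $, 'y' }

For S:
  PREDICT(S → x B c S S') = { 'x' }
  PREDICT(S → id) = { 'id' }
For S':
  PREDICT(S' → y S) = { 'y' }
  PREDICT(S' → ε) = { $, 'y' }
B has a single production, so nothing to check there.

Conflict found: Predict set conflict for S': { 'y' }
The grammar is NOT LL(1).

Answer: No. Predict set conflict for S': { 'y' }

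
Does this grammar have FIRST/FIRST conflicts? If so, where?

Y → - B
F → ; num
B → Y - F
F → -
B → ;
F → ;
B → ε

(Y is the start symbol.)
Yes. F → ';' num / F → ';' on { ';' }

FIRST sets of the non-terminals at (or reachable through a nullable prefix from) the front of some alternative:
  FIRST(Y) = { '-' }

Productions for F:
  F → ; num: FIRST = { ';' }
  F → -: FIRST = { '-' }
  F → ;: FIRST = { ';' }
Productions for B:
  B → Y - F: FIRST = { '-' }
  B → ;: FIRST = { ';' }
  B → ε: FIRST = { ε }
Y has only one production, so no FIRST/FIRST conflict is possible there.

Conflict for F: F → ; num and F → ;
  Overlap: { ';' }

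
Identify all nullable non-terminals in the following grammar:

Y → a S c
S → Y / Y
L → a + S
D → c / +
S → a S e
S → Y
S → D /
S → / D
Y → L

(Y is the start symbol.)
A non-terminal is nullable if it can derive ε (the empty string): either it has an ε-production, or it has a production whose right-hand side consists entirely of nullable non-terminals.

There are no ε-productions, so no non-terminal can derive ε.
No non-terminals are nullable.

Answer: None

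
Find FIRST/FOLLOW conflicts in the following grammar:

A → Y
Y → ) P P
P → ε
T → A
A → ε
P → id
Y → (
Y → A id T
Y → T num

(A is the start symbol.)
Yes. A → Y with FOLLOW(A) on { 'id', 'num' }; P → id with FOLLOW(P) on { 'id' }

A FIRST/FOLLOW conflict occurs when a non-terminal N has a nullable alternative N → β (β ⇒* ε) and another alternative N → α with FIRST(α) ∩ FOLLOW(N) ≠ ∅: on such a lookahead the parser cannot decide between expanding α and letting N vanish via β.

Nullable non-terminals: A, P, T.
FIRST sets used below: FIRST(Y) = { '(', ')', 'id', 'num' }

A: nullable alternative(s) A → ε; FOLLOW(A) = { $, 'id', 'num' }
  A → Y: FIRST \ {ε} = { '(', ')', 'id', 'num' } — overlaps FOLLOW(A) on { 'id', 'num' }: CONFLICT
  A → ε: FIRST \ {ε} = { } — this is the only nullable alternative, skip

P: nullable alternative(s) P → ε; FOLLOW(P) = { $, 'id', 'num' }
  P → ε: FIRST \ {ε} = { } — this is the only nullable alternative, skip
  P → id: FIRST \ {ε} = { 'id' } — overlaps FOLLOW(P) on { 'id' }: CONFLICT
T has a nullable alternative but only one production, so nothing to check.

Y has no nullable alternative, so no FIRST/FOLLOW check is needed there.

So the grammar has 2 FIRST/FOLLOW conflicts (marked CONFLICT above).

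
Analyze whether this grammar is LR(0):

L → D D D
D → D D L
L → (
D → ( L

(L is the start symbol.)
No. Shift-reduce conflict between [L → ( .] and [D → . ( L]

Augment with L' → L and build the canonical LR(0) collection (I0 = CLOSURE({[L' → . L]}), then GOTO on every symbol after a dot until no new states appear). It has 11 states:
  I0: { [D → . ( L], [D → . D D L], [L → . (], [L → . D D D], [L' → . L] }  — shift
  I1: { [D → ( . L], [D → . ( L], [D → . D D L], [L → ( .], [L → . (], [L → . D D D] }  — shift, reduce
  I2: { [D → . ( L], [D → . D D L], [D → D . D L], [L → D . D D] }  — shift
  I3: { [L' → L .] }  — accept
  I4: { [D → ( . L], [D → . ( L], [D → . D D L], [L → . (], [L → . D D D] }  — shift
  I5: { [D → . ( L], [D → . D D L], [D → D . D L], [D → D D . L], [L → . (], [L → . D D D], [L → D D . D] }  — shift
  I6: { [D → . ( L], [D → . D D L], [D → D . D L], [D → D D . L], [L → . (], [L → . D D D], [L → D . D D], [L → D D D .] }  — shift, reduce
  I7: { [D → D D L .] }  — reduce
  I8: { [D → . ( L], [D → . D D L], [D → D . D L], [D → D D . L], [L → . (], [L → . D D D], [L → D . D D], [L → D D . D] }  — shift
  I9: { [D → . ( L], [D → . D D L], [D → D . D L], [D → D D . L], [L → . (], [L → . D D D], [L → D . D D], [L → D D . D], [L → D D D .] }  — shift, reduce
  I10: { [D → ( L .] }  — reduce

Conflict in state I1:
  Shift-reduce conflict between [L → ( .] and [D → . ( L]
So the grammar is NOT LR(0).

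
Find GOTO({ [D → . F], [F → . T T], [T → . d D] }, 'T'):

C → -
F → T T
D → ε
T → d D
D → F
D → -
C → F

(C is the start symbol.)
{ [F → T . T], [T → . d D] }

GOTO(I, 'T') = CLOSURE({ [A → αX.β] : [A → α.Xβ] ∈ I, X = 'T' })

Items with dot before 'T', with the dot advanced:
  [F → . T T] → [F → T . T]
Closure of the advanced items:
  [F → T . T] has the dot before T: add [T → . d D]

GOTO = { [F → T . T], [T → . d D] }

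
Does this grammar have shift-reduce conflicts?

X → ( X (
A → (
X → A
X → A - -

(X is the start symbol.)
Yes — I1: [A → ( .] vs [A → . (]; I2: [X → A .] vs [X → A . - -]

Augment with X' → X and build the canonical LR(0) collection (I0 = CLOSURE({[X' → . X]}), then GOTO on every symbol after a dot until no new states appear). It has 8 states:
  I0: { [A → . (], [X → . ( X (], [X → . A - -], [X → . A], [X' → . X] }  — shift
  I1: { [A → ( .], [A → . (], [X → ( . X (], [X → . ( X (], [X → . A - -], [X → . A] }  — shift, reduce
  I2: { [X → A . - -], [X → A .] }  — shift, reduce
  I3: { [X' → X .] }  — accept
  I4: { [X → A - . -] }  — shift
  I5: { [X → A - - .] }  — reduce
  I6: { [X → ( X . (] }  — shift
  I7: { [X → ( X ( .] }  — reduce

I1 contains reduce item [A → ( .] and shift items [A → . (], [X → . ( X (] — shift-reduce conflict.
I2 contains reduce item [X → A .] and shift item [X → A . - -] — shift-reduce conflict.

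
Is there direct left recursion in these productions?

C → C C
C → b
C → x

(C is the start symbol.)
Yes, C is left-recursive

Direct left recursion occurs when N → N α for some non-terminal N (the right-hand side begins with the left-hand side itself).

C → C C: LEFT RECURSIVE (starts with C)
C → b: starts with b
C → x: starts with x

The grammar has direct left recursion on: C.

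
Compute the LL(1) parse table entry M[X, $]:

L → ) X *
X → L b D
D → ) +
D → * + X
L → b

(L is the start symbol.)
To find M[X, $], we find productions for X where $ is in the predict set (PREDICT(N → α) = (FIRST(α) \ {ε}) ∪ (FOLLOW(N) if α ⇒* ε)).

Relevant sets:
  FIRST(L) = { ')', 'b' }

X → L b D: PREDICT = { ')', 'b' }

M[X, $] is empty (no production applies)

Answer: Empty (error entry)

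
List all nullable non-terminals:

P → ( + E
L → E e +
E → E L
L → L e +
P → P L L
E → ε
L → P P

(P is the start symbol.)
{ 'E' }

ε-productions: E → ε
So E is immediately nullable.
No further non-terminal can be added: every production for the remaining non-terminals contains a terminal or a non-nullable non-terminal.
Nullable = { 'E' }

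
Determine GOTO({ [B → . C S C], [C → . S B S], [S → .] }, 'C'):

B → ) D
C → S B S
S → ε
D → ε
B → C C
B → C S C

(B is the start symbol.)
GOTO(I, 'C') = CLOSURE({ [A → αX.β] : [A → α.Xβ] ∈ I, X = 'C' })

Items with dot before 'C', with the dot advanced:
  [B → . C S C] → [B → C . S C]
Closure of the advanced items:
  [B → C . S C] has the dot before S: add [S → .]

GOTO = { [B → C . S C], [S → .] }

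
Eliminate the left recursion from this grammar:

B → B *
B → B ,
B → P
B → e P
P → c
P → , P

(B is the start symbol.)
B is directly left-recursive. The standard transformation for
  A → A α₁ | ... | A α_m | β₁ | ... | β_n
is
  A  → β₁ A' | ... | β_n A'
  A' → α₁ A' | ... | α_m A' | ε

B → P becomes B → P B'
B → e P becomes B → e P B'
B → B * becomes B' → * B'
B → B , becomes B' → , B'
Add B' → ε

Productions for other non-terminals are unchanged:
  P → c
  P → , P

Resulting grammar:
B → P B'
B → e P B'
B' → * B'
B' → , B'
B' → ε
P → c
P → , P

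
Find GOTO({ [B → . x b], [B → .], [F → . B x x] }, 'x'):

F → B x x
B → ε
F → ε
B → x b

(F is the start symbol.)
GOTO(I, 'x') = CLOSURE({ [A → αX.β] : [A → α.Xβ] ∈ I, X = 'x' })

Items with dot before 'x', with the dot advanced:
  [B → . x b] → [B → x . b]
Closure adds nothing (no advanced item has the dot before a non-terminal).

GOTO = { [B → x . b] }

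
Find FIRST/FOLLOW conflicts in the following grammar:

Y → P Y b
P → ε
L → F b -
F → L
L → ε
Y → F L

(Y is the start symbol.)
Yes. Y → P Y b with FOLLOW(Y) on { 'b' }; L → F b '-' with FOLLOW(L) on { 'b' }

A FIRST/FOLLOW conflict occurs when a non-terminal N has a nullable alternative N → β (β ⇒* ε) and another alternative N → α with FIRST(α) ∩ FOLLOW(N) ≠ ∅: on such a lookahead the parser cannot decide between expanding α and letting N vanish via β.

Nullable non-terminals: F, L, P, Y.
FIRST sets used below: FIRST(F) = { 'b', ε }, FIRST(P) = { ε }, FIRST(Y) = { 'b', ε }, FIRST(L) = { 'b', ε }
F has a nullable alternative but only one production, so nothing to check.

L: nullable alternative(s) L → ε; FOLLOW(L) = { $, 'b' }
  L → F b -: FIRST \ {ε} = { 'b' } — overlaps FOLLOW(L) on { 'b' }: CONFLICT
  L → ε: FIRST \ {ε} = { } — this is the only nullable alternative, skip
P has a nullable alternative but only one production, so nothing to check.

Y: nullable alternative(s) Y → F L; FOLLOW(Y) = { $, 'b' }
  Y → P Y b: FIRST \ {ε} = { 'b' } — overlaps FOLLOW(Y) on { 'b' }: CONFLICT
  Y → F L: FIRST \ {ε} = { 'b' } — this is the only nullable alternative, skip

So the grammar has 2 FIRST/FOLLOW conflicts (marked CONFLICT above).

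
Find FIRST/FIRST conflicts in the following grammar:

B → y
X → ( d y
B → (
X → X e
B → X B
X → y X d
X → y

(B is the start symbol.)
A FIRST/FIRST conflict occurs when two productions N → α and N → β for the same non-terminal have FIRST(α) ∩ FIRST(β) ≠ ∅ (with ε ∈ FIRST of a nullable right-hand side, so two nullable alternatives also conflict).

FIRST sets of the non-terminals at (or reachable through a nullable prefix from) the front of some alternative:
  FIRST(X) = { '(', 'y' }

Productions for B:
  B → y: FIRST = { 'y' }
  B → (: FIRST = { '(' }
  B → X B: FIRST = { '(', 'y' }
Productions for X:
  X → ( d y: FIRST = { '(' }
  X → X e: FIRST = { '(', 'y' }
  X → y X d: FIRST = { 'y' }
  X → y: FIRST = { 'y' }

Conflict for B: B → y and B → X B
  Overlap: { 'y' }
Conflict for B: B → ( and B → X B
  Overlap: { '(' }
Conflict for X: X → ( d y and X → X e
  Overlap: { '(' }
Conflict for X: X → X e and X → y X d
  Overlap: { 'y' }
Conflict for X: X → X e and X → y
  Overlap: { 'y' }
Conflict for X: X → y X d and X → y
  Overlap: { 'y' }

Answer: Yes. B → y / B → X B on { 'y' }; B → '(' / B → X B on { '(' }; X → '(' d y / X → X e on { '(' }; X → X e / X → y X d on { 'y' }; X → X e / X → y on { 'y' }; X → y X d / X → y on { 'y' }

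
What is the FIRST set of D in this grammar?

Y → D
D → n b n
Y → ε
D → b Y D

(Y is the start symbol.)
{ 'b', 'n' }

From D → n b n:
  - n is a terminal: add 'n' and stop
From D → b Y D:
  - b is a terminal: add 'b' and stop

Collecting: FIRST(D) = { 'b', 'n' }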